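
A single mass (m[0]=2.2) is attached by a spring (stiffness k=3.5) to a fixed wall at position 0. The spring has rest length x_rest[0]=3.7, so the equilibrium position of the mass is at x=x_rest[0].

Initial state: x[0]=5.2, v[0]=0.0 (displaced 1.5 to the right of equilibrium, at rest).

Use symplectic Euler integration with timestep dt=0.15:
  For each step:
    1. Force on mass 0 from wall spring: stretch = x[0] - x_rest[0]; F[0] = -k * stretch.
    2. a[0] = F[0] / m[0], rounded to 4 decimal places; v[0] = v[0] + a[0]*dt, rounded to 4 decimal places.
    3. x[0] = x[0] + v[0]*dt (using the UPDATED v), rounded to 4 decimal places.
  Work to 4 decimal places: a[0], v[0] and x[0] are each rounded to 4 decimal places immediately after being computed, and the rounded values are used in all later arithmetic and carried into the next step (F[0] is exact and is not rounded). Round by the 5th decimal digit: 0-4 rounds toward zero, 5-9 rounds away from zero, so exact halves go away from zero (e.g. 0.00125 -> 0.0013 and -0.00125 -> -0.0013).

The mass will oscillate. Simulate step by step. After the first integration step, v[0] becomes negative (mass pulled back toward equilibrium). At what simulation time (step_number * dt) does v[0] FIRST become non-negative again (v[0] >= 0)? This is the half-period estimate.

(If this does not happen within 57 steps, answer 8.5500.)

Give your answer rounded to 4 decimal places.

Answer: 2.5500

Derivation:
Step 0: x=[5.2000] v=[0.0000]
Step 1: x=[5.1463] v=[-0.3580]
Step 2: x=[5.0408] v=[-0.7031]
Step 3: x=[4.8873] v=[-1.0231]
Step 4: x=[4.6913] v=[-1.3064]
Step 5: x=[4.4599] v=[-1.5430]
Step 6: x=[4.2013] v=[-1.7243]
Step 7: x=[3.9247] v=[-1.8439]
Step 8: x=[3.6401] v=[-1.8975]
Step 9: x=[3.3576] v=[-1.8832]
Step 10: x=[3.0874] v=[-1.8015]
Step 11: x=[2.8391] v=[-1.6553]
Step 12: x=[2.6216] v=[-1.4499]
Step 13: x=[2.4427] v=[-1.1926]
Step 14: x=[2.3088] v=[-0.8926]
Step 15: x=[2.2247] v=[-0.5606]
Step 16: x=[2.1934] v=[-0.2085]
Step 17: x=[2.2161] v=[0.1510]
First v>=0 after going negative at step 17, time=2.5500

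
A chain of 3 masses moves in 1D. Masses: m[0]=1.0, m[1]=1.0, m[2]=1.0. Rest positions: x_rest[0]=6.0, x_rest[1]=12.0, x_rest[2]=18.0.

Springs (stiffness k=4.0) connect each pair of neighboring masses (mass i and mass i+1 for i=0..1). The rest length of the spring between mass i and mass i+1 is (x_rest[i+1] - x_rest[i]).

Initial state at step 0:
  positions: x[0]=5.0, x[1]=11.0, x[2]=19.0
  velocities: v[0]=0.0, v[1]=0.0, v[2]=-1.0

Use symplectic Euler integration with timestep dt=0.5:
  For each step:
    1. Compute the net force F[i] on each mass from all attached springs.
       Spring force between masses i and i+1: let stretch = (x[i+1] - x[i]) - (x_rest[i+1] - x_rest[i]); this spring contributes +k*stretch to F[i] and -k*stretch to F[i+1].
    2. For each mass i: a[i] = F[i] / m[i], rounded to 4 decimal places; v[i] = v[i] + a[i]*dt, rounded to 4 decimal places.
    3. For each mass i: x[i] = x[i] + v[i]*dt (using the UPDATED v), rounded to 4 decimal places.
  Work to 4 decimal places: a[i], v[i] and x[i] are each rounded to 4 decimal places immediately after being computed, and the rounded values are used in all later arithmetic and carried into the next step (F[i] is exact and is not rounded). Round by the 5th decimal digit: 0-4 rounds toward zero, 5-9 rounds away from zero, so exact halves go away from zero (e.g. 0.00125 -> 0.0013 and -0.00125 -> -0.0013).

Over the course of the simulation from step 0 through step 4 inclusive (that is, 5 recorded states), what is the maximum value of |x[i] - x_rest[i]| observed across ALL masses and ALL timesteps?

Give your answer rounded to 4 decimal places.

Answer: 2.0000

Derivation:
Step 0: x=[5.0000 11.0000 19.0000] v=[0.0000 0.0000 -1.0000]
Step 1: x=[5.0000 13.0000 16.5000] v=[0.0000 4.0000 -5.0000]
Step 2: x=[7.0000 10.5000 16.5000] v=[4.0000 -5.0000 0.0000]
Step 3: x=[6.5000 10.5000 16.5000] v=[-1.0000 0.0000 0.0000]
Step 4: x=[4.0000 12.5000 16.5000] v=[-5.0000 4.0000 0.0000]
Max displacement = 2.0000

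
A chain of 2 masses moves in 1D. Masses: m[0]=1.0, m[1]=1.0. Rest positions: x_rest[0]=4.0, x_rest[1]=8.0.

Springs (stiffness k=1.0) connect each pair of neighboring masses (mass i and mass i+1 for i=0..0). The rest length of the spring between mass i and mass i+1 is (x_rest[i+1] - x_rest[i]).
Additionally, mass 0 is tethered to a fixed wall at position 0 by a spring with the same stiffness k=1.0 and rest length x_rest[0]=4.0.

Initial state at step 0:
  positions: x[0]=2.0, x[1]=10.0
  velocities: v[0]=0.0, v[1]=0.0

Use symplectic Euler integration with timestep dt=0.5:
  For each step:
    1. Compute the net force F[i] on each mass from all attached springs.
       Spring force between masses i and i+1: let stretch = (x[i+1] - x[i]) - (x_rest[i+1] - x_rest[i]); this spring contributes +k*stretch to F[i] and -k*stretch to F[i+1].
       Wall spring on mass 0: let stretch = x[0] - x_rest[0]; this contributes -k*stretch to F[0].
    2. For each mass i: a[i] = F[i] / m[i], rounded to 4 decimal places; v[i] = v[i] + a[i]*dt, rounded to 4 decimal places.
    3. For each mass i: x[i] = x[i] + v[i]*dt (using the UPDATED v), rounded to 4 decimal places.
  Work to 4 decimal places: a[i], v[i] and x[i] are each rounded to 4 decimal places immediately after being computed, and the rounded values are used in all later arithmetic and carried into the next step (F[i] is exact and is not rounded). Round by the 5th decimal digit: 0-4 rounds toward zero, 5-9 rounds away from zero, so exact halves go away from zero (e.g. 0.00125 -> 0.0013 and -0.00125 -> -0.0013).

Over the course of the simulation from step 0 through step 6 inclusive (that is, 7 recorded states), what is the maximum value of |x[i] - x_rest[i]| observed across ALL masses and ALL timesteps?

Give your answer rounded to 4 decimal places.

Step 0: x=[2.0000 10.0000] v=[0.0000 0.0000]
Step 1: x=[3.5000 9.0000] v=[3.0000 -2.0000]
Step 2: x=[5.5000 7.6250] v=[4.0000 -2.7500]
Step 3: x=[6.6563 6.7188] v=[2.3125 -1.8125]
Step 4: x=[6.1641 6.7970] v=[-0.9844 0.1563]
Step 5: x=[4.2891 7.7170] v=[-3.7500 1.8399]
Step 6: x=[2.1988 8.7800] v=[-4.1806 2.1260]
Max displacement = 2.6563

Answer: 2.6563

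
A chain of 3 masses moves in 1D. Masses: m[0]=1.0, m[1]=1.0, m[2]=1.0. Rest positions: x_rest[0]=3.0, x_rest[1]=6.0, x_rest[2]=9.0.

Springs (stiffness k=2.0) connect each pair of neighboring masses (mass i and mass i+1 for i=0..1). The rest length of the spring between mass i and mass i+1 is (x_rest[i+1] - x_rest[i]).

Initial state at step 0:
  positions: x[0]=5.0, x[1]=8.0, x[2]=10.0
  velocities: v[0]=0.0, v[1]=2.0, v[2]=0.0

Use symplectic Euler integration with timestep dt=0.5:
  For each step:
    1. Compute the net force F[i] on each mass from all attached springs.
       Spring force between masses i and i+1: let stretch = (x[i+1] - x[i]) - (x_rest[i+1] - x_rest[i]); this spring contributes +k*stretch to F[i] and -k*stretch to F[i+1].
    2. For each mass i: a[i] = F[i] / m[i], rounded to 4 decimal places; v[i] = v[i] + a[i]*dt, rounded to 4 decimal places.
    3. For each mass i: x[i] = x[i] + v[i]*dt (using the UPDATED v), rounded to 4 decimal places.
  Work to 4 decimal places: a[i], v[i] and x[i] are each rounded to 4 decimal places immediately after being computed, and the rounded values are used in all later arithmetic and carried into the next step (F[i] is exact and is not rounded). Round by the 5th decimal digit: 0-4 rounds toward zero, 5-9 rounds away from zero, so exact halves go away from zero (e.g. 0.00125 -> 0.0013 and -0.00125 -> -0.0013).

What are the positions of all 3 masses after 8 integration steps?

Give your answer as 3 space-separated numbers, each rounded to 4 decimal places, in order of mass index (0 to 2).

Step 0: x=[5.0000 8.0000 10.0000] v=[0.0000 2.0000 0.0000]
Step 1: x=[5.0000 8.5000 10.5000] v=[0.0000 1.0000 1.0000]
Step 2: x=[5.2500 8.2500 11.5000] v=[0.5000 -0.5000 2.0000]
Step 3: x=[5.5000 8.1250 12.3750] v=[0.5000 -0.2500 1.7500]
Step 4: x=[5.5625 8.8125 12.6250] v=[0.1250 1.3750 0.5000]
Step 5: x=[5.7500 9.7813 12.4688] v=[0.3750 1.9375 -0.3125]
Step 6: x=[6.4532 10.0782 12.4688] v=[1.4063 0.5937 0.0000]
Step 7: x=[7.4689 9.7579 12.7735] v=[2.0313 -0.6407 0.6094]
Step 8: x=[8.1291 9.8009 13.0704] v=[1.3203 0.0859 0.5938]

Answer: 8.1291 9.8009 13.0704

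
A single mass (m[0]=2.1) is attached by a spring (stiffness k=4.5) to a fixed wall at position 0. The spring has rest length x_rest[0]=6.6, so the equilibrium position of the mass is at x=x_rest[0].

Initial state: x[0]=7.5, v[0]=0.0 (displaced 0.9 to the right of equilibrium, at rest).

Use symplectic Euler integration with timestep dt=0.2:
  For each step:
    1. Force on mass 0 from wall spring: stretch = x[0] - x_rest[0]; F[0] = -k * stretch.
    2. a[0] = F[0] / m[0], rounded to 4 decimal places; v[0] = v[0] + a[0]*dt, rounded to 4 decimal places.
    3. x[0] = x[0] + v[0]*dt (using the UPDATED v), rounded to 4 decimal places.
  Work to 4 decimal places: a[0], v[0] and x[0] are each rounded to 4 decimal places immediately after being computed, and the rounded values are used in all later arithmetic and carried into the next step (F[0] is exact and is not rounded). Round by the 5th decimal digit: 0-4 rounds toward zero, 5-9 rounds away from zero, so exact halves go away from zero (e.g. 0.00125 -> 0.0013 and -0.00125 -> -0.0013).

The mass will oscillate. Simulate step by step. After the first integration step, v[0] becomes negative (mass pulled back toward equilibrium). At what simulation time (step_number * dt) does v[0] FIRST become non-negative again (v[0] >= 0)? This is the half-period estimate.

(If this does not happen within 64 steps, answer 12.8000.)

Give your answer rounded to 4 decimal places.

Step 0: x=[7.5000] v=[0.0000]
Step 1: x=[7.4229] v=[-0.3857]
Step 2: x=[7.2752] v=[-0.7384]
Step 3: x=[7.0696] v=[-1.0278]
Step 4: x=[6.8238] v=[-1.2291]
Step 5: x=[6.5588] v=[-1.3250]
Step 6: x=[6.2973] v=[-1.3073]
Step 7: x=[6.0618] v=[-1.1776]
Step 8: x=[5.8724] v=[-0.9469]
Step 9: x=[5.7454] v=[-0.6351]
Step 10: x=[5.6916] v=[-0.2688]
Step 11: x=[5.7157] v=[0.1205]
First v>=0 after going negative at step 11, time=2.2000

Answer: 2.2000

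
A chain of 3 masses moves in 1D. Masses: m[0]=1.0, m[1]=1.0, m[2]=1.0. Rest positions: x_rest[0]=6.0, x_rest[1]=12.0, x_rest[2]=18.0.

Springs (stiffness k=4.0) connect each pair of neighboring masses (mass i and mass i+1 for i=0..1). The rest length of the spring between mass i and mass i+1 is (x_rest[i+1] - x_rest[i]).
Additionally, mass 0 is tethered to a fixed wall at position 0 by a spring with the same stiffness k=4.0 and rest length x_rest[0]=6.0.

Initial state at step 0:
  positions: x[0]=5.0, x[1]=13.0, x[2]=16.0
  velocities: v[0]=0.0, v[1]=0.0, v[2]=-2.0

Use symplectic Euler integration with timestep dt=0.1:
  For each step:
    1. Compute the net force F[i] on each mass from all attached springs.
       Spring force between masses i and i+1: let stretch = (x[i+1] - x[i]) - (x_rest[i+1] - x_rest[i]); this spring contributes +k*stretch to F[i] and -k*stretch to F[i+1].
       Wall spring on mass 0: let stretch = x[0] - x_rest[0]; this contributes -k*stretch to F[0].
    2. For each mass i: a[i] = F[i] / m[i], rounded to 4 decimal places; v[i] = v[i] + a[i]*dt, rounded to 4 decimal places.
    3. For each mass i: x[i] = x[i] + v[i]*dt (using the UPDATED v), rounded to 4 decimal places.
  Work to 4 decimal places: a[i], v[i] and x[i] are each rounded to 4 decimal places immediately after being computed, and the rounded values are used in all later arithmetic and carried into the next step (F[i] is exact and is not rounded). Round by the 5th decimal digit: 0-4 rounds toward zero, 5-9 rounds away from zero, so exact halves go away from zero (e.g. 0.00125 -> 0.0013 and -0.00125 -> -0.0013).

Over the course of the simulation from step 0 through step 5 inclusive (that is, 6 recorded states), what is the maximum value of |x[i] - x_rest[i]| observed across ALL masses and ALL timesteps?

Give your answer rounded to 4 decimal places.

Answer: 2.0800

Derivation:
Step 0: x=[5.0000 13.0000 16.0000] v=[0.0000 0.0000 -2.0000]
Step 1: x=[5.1200 12.8000 15.9200] v=[1.2000 -2.0000 -0.8000]
Step 2: x=[5.3424 12.4176 15.9552] v=[2.2240 -3.8240 0.3520]
Step 3: x=[5.6341 11.8937 16.0889] v=[2.9171 -5.2390 1.3370]
Step 4: x=[5.9508 11.2872 16.2948] v=[3.1673 -6.0648 2.0589]
Step 5: x=[6.2430 10.6676 16.5404] v=[2.9215 -6.1963 2.4559]
Max displacement = 2.0800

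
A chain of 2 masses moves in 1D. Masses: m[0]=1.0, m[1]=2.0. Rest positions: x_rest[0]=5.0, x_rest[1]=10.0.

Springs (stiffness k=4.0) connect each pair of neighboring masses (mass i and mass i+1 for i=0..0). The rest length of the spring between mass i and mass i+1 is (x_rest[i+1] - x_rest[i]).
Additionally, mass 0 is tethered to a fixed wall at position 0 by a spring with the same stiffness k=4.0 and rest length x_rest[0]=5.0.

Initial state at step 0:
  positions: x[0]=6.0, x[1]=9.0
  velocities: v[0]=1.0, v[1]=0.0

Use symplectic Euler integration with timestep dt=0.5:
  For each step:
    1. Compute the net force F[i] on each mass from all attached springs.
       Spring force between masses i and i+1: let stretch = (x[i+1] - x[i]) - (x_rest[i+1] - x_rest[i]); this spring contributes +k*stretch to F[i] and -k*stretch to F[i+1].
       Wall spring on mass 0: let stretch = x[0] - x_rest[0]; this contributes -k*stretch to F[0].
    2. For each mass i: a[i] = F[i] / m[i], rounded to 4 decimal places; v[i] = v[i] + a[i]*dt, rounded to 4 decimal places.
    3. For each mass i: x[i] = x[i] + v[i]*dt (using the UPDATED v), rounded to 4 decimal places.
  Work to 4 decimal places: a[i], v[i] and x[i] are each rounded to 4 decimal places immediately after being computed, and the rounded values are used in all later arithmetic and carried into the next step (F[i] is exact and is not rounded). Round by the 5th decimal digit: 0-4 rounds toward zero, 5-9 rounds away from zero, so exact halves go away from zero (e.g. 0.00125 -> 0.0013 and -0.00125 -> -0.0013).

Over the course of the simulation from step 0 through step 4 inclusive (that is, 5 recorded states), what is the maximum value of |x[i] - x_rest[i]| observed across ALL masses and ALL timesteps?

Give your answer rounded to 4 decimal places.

Answer: 1.7500

Derivation:
Step 0: x=[6.0000 9.0000] v=[1.0000 0.0000]
Step 1: x=[3.5000 10.0000] v=[-5.0000 2.0000]
Step 2: x=[4.0000 10.2500] v=[1.0000 0.5000]
Step 3: x=[6.7500 9.8750] v=[5.5000 -0.7500]
Step 4: x=[5.8750 10.4375] v=[-1.7500 1.1250]
Max displacement = 1.7500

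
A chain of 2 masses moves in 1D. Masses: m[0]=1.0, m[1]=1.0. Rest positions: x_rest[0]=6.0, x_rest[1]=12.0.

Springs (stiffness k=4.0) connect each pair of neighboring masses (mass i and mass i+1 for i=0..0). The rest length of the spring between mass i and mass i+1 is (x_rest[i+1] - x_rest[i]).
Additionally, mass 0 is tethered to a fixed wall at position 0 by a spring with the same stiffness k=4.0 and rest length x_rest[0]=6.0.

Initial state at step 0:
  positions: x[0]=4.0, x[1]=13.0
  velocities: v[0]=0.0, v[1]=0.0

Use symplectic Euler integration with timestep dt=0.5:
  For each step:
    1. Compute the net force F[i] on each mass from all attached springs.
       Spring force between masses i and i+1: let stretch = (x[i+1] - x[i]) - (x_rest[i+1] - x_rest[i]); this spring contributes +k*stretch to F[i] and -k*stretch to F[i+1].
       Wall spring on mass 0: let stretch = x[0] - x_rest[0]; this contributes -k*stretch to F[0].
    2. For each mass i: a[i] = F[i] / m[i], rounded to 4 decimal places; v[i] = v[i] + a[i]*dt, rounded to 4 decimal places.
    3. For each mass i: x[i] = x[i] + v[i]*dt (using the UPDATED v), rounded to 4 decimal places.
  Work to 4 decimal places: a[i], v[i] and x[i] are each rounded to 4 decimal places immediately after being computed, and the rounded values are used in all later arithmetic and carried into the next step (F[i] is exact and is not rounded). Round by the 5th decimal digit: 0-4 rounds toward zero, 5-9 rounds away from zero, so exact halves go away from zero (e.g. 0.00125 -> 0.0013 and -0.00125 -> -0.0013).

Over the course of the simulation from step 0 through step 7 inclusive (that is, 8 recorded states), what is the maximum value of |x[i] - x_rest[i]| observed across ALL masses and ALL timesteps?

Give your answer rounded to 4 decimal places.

Answer: 3.0000

Derivation:
Step 0: x=[4.0000 13.0000] v=[0.0000 0.0000]
Step 1: x=[9.0000 10.0000] v=[10.0000 -6.0000]
Step 2: x=[6.0000 12.0000] v=[-6.0000 4.0000]
Step 3: x=[3.0000 14.0000] v=[-6.0000 4.0000]
Step 4: x=[8.0000 11.0000] v=[10.0000 -6.0000]
Step 5: x=[8.0000 11.0000] v=[0.0000 0.0000]
Step 6: x=[3.0000 14.0000] v=[-10.0000 6.0000]
Step 7: x=[6.0000 12.0000] v=[6.0000 -4.0000]
Max displacement = 3.0000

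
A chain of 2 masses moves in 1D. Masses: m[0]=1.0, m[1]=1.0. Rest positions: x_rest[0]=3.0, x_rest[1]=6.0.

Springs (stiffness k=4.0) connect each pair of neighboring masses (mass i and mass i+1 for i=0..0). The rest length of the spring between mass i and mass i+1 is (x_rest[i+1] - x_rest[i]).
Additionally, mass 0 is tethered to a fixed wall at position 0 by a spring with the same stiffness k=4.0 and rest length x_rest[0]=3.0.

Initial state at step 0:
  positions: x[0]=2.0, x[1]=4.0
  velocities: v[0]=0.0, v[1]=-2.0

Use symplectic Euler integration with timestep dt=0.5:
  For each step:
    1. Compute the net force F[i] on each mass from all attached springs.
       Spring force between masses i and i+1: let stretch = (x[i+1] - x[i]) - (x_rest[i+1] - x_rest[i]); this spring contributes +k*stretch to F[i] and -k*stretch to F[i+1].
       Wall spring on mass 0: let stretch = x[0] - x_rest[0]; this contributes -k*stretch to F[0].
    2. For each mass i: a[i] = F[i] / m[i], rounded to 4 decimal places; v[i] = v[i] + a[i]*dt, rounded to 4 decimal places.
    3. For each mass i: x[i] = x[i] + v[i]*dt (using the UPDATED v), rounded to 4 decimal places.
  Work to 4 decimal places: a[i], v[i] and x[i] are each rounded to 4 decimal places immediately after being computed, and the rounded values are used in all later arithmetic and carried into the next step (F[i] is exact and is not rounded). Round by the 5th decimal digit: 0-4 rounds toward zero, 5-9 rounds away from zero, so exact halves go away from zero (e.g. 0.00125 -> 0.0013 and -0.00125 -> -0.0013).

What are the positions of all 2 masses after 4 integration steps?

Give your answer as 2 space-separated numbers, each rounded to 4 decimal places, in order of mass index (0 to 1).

Answer: 4.0000 7.0000

Derivation:
Step 0: x=[2.0000 4.0000] v=[0.0000 -2.0000]
Step 1: x=[2.0000 4.0000] v=[0.0000 0.0000]
Step 2: x=[2.0000 5.0000] v=[0.0000 2.0000]
Step 3: x=[3.0000 6.0000] v=[2.0000 2.0000]
Step 4: x=[4.0000 7.0000] v=[2.0000 2.0000]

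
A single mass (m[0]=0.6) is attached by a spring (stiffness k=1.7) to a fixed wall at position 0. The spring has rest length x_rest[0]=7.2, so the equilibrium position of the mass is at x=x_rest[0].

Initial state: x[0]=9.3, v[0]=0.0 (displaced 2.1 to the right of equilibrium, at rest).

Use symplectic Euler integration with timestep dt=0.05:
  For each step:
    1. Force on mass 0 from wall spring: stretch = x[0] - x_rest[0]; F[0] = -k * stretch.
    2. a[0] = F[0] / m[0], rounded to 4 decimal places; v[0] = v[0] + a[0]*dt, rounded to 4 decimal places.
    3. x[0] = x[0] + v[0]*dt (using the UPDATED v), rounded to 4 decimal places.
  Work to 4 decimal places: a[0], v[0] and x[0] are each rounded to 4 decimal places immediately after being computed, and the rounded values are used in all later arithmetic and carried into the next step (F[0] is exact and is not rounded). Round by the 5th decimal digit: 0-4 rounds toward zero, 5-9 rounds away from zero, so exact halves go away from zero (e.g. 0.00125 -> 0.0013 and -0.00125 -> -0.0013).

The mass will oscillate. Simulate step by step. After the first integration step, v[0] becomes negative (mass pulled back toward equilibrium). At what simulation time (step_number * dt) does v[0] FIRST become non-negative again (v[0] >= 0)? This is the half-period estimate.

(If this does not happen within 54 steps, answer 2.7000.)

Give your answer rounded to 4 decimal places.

Step 0: x=[9.3000] v=[0.0000]
Step 1: x=[9.2851] v=[-0.2975]
Step 2: x=[9.2555] v=[-0.5929]
Step 3: x=[9.2113] v=[-0.8841]
Step 4: x=[9.1529] v=[-1.1690]
Step 5: x=[9.0806] v=[-1.4457]
Step 6: x=[8.9950] v=[-1.7121]
Step 7: x=[8.8967] v=[-1.9664]
Step 8: x=[8.7864] v=[-2.2068]
Step 9: x=[8.6648] v=[-2.4315]
Step 10: x=[8.5329] v=[-2.6390]
Step 11: x=[8.3915] v=[-2.8278]
Step 12: x=[8.2417] v=[-2.9966]
Step 13: x=[8.0845] v=[-3.1442]
Step 14: x=[7.9210] v=[-3.2695]
Step 15: x=[7.7524] v=[-3.3716]
Step 16: x=[7.5799] v=[-3.4499]
Step 17: x=[7.4047] v=[-3.5037]
Step 18: x=[7.2281] v=[-3.5327]
Step 19: x=[7.0513] v=[-3.5367]
Step 20: x=[6.8755] v=[-3.5156]
Step 21: x=[6.7020] v=[-3.4696]
Step 22: x=[6.5320] v=[-3.3991]
Step 23: x=[6.3668] v=[-3.3045]
Step 24: x=[6.2075] v=[-3.1865]
Step 25: x=[6.0552] v=[-3.0459]
Step 26: x=[5.9110] v=[-2.8837]
Step 27: x=[5.7759] v=[-2.7011]
Step 28: x=[5.6509] v=[-2.4994]
Step 29: x=[5.5369] v=[-2.2799]
Step 30: x=[5.4347] v=[-2.0443]
Step 31: x=[5.3450] v=[-1.7942]
Step 32: x=[5.2684] v=[-1.5314]
Step 33: x=[5.2055] v=[-1.2578]
Step 34: x=[5.1567] v=[-0.9752]
Step 35: x=[5.1224] v=[-0.6857]
Step 36: x=[5.1028] v=[-0.3914]
Step 37: x=[5.0981] v=[-0.0943]
Step 38: x=[5.1083] v=[0.2035]
First v>=0 after going negative at step 38, time=1.9000

Answer: 1.9000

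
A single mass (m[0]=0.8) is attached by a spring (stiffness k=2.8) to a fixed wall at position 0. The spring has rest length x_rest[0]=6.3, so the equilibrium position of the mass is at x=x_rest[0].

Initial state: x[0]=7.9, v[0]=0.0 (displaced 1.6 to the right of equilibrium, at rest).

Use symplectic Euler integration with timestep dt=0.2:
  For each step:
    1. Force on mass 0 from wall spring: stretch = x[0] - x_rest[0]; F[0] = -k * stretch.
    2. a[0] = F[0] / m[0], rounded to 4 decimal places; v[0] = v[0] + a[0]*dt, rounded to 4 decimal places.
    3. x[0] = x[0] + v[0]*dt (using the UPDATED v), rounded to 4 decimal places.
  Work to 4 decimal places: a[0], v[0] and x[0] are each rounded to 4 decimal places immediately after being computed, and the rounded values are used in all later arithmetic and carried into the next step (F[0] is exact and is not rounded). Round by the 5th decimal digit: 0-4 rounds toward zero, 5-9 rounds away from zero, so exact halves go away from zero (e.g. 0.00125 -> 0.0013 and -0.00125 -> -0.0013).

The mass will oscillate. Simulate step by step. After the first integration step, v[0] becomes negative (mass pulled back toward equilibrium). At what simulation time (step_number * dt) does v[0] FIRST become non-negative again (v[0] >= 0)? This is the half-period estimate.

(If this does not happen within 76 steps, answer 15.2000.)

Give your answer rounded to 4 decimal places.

Answer: 1.8000

Derivation:
Step 0: x=[7.9000] v=[0.0000]
Step 1: x=[7.6760] v=[-1.1200]
Step 2: x=[7.2594] v=[-2.0832]
Step 3: x=[6.7084] v=[-2.7548]
Step 4: x=[6.1003] v=[-3.0407]
Step 5: x=[5.5201] v=[-2.9009]
Step 6: x=[5.0491] v=[-2.3550]
Step 7: x=[4.7532] v=[-1.4794]
Step 8: x=[4.6739] v=[-0.3966]
Step 9: x=[4.8222] v=[0.7417]
First v>=0 after going negative at step 9, time=1.8000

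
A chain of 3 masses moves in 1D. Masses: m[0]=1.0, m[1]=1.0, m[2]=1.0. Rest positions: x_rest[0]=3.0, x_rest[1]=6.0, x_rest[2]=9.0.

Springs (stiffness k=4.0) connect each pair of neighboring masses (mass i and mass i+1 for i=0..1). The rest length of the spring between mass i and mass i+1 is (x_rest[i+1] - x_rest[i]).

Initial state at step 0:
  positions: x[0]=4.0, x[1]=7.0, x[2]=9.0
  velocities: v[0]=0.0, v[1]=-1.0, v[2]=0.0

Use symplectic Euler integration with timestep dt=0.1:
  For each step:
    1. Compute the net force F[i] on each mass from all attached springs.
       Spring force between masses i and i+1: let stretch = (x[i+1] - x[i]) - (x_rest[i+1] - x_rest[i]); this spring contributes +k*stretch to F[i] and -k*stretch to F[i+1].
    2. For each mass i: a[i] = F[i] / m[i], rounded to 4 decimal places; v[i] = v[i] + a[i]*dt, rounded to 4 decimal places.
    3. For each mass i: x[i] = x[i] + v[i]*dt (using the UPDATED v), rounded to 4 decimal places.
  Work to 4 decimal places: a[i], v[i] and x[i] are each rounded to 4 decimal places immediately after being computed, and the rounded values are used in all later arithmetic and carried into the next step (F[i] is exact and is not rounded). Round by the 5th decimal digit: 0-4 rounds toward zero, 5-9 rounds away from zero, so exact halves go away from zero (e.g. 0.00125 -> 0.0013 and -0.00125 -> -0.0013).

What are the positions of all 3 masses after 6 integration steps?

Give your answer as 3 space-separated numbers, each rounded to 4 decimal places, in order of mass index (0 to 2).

Answer: 3.7929 6.0809 9.5262

Derivation:
Step 0: x=[4.0000 7.0000 9.0000] v=[0.0000 -1.0000 0.0000]
Step 1: x=[4.0000 6.8600 9.0400] v=[0.0000 -1.4000 0.4000]
Step 2: x=[3.9944 6.6928 9.1128] v=[-0.0560 -1.6720 0.7280]
Step 3: x=[3.9767 6.5145 9.2088] v=[-0.1766 -1.7834 0.9600]
Step 4: x=[3.9406 6.3424 9.3170] v=[-0.3615 -1.7208 1.0823]
Step 5: x=[3.8805 6.1932 9.4263] v=[-0.6008 -1.4917 1.0925]
Step 6: x=[3.7929 6.0809 9.5262] v=[-0.8757 -1.1235 0.9993]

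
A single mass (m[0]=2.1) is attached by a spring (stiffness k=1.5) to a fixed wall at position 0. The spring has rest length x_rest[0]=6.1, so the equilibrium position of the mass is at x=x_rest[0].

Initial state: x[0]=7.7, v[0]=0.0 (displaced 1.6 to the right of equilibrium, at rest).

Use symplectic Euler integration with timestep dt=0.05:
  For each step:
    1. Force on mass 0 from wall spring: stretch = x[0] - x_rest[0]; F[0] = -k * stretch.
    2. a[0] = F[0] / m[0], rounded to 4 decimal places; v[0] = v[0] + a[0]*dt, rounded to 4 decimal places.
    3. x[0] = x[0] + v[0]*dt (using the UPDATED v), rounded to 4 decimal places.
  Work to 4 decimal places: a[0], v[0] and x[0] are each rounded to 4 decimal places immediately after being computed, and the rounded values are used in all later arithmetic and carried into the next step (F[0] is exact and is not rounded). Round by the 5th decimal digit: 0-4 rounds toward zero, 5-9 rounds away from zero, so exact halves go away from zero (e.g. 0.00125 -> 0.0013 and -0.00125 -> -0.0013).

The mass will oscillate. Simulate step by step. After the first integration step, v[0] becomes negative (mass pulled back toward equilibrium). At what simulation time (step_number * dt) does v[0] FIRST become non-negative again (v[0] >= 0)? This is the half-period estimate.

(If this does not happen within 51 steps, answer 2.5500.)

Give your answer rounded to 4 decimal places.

Answer: 2.5500

Derivation:
Step 0: x=[7.7000] v=[0.0000]
Step 1: x=[7.6971] v=[-0.0571]
Step 2: x=[7.6914] v=[-0.1141]
Step 3: x=[7.6829] v=[-0.1709]
Step 4: x=[7.6715] v=[-0.2274]
Step 5: x=[7.6573] v=[-0.2835]
Step 6: x=[7.6403] v=[-0.3391]
Step 7: x=[7.6206] v=[-0.3941]
Step 8: x=[7.5982] v=[-0.4484]
Step 9: x=[7.5731] v=[-0.5019]
Step 10: x=[7.5454] v=[-0.5545]
Step 11: x=[7.5151] v=[-0.6061]
Step 12: x=[7.4823] v=[-0.6566]
Step 13: x=[7.4470] v=[-0.7060]
Step 14: x=[7.4093] v=[-0.7541]
Step 15: x=[7.3693] v=[-0.8009]
Step 16: x=[7.3270] v=[-0.8462]
Step 17: x=[7.2825] v=[-0.8900]
Step 18: x=[7.2359] v=[-0.9322]
Step 19: x=[7.1873] v=[-0.9728]
Step 20: x=[7.1367] v=[-1.0116]
Step 21: x=[7.0843] v=[-1.0486]
Step 22: x=[7.0301] v=[-1.0838]
Step 23: x=[6.9743] v=[-1.1170]
Step 24: x=[6.9169] v=[-1.1482]
Step 25: x=[6.8580] v=[-1.1774]
Step 26: x=[6.7978] v=[-1.2045]
Step 27: x=[6.7363] v=[-1.2294]
Step 28: x=[6.6737] v=[-1.2521]
Step 29: x=[6.6101] v=[-1.2726]
Step 30: x=[6.5456] v=[-1.2908]
Step 31: x=[6.4803] v=[-1.3067]
Step 32: x=[6.4143] v=[-1.3203]
Step 33: x=[6.3477] v=[-1.3315]
Step 34: x=[6.2807] v=[-1.3403]
Step 35: x=[6.2134] v=[-1.3468]
Step 36: x=[6.1459] v=[-1.3509]
Step 37: x=[6.0783] v=[-1.3525]
Step 38: x=[6.0107] v=[-1.3517]
Step 39: x=[5.9433] v=[-1.3485]
Step 40: x=[5.8762] v=[-1.3429]
Step 41: x=[5.8095] v=[-1.3349]
Step 42: x=[5.7433] v=[-1.3245]
Step 43: x=[5.6777] v=[-1.3118]
Step 44: x=[5.6129] v=[-1.2967]
Step 45: x=[5.5489] v=[-1.2793]
Step 46: x=[5.4859] v=[-1.2596]
Step 47: x=[5.4240] v=[-1.2377]
Step 48: x=[5.3633] v=[-1.2136]
Step 49: x=[5.3039] v=[-1.1873]
Step 50: x=[5.2460] v=[-1.1589]
Step 51: x=[5.1896] v=[-1.1284]
v[0] did not become non-negative within 51 steps; using fallback time=2.5500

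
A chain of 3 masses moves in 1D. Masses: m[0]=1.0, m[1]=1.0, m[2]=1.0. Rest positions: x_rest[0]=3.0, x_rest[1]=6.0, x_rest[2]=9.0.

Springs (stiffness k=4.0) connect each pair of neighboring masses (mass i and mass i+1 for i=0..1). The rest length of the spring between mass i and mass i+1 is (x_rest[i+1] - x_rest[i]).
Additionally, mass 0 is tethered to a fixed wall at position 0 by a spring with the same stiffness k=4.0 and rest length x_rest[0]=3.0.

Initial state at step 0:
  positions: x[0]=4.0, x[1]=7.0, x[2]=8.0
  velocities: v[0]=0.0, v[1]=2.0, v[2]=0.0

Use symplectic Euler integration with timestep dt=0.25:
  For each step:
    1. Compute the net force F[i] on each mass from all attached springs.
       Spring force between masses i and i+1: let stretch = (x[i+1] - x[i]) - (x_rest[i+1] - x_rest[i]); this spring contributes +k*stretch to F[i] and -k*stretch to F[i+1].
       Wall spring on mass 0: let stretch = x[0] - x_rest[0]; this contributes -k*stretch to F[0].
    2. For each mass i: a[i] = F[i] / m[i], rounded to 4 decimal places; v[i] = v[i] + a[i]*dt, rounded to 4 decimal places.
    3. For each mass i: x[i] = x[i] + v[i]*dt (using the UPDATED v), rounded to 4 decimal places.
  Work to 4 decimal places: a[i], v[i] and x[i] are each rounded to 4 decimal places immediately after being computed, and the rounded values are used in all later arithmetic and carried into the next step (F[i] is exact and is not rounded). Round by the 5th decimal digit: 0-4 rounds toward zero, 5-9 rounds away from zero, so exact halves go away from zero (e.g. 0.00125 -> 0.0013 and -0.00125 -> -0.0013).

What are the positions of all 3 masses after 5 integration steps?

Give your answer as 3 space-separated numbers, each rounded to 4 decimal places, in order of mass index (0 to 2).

Answer: 2.3399 6.0303 10.9815

Derivation:
Step 0: x=[4.0000 7.0000 8.0000] v=[0.0000 2.0000 0.0000]
Step 1: x=[3.7500 7.0000 8.5000] v=[-1.0000 0.0000 2.0000]
Step 2: x=[3.3750 6.5625 9.3750] v=[-1.5000 -1.7500 3.5000]
Step 3: x=[2.9531 6.0313 10.2969] v=[-1.6875 -2.1250 3.6875]
Step 4: x=[2.5625 5.7969 10.9024] v=[-1.5624 -0.9376 2.4219]
Step 5: x=[2.3399 6.0303 10.9815] v=[-0.8905 0.9335 0.3164]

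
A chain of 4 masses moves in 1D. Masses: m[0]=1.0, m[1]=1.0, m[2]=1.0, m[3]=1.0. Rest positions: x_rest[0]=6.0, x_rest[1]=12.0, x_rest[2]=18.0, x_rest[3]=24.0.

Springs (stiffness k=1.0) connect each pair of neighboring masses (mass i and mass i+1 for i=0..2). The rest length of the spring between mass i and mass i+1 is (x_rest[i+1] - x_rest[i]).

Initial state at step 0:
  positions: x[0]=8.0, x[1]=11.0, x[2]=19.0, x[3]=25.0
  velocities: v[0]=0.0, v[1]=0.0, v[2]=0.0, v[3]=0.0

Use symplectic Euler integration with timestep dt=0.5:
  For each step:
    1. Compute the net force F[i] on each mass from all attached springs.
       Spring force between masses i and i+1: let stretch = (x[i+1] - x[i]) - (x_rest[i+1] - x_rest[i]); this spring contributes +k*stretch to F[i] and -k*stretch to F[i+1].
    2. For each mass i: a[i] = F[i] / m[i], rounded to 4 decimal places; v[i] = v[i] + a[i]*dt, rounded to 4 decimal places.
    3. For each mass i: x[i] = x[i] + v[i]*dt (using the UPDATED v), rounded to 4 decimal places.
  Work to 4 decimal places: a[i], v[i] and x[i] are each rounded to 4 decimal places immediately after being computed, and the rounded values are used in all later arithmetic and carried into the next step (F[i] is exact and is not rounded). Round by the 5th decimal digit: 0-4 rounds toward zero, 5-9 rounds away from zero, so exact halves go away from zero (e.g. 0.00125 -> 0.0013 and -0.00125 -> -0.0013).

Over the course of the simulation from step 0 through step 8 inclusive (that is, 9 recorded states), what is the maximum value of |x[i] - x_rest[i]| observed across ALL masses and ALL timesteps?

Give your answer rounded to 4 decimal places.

Step 0: x=[8.0000 11.0000 19.0000 25.0000] v=[0.0000 0.0000 0.0000 0.0000]
Step 1: x=[7.2500 12.2500 18.5000 25.0000] v=[-1.5000 2.5000 -1.0000 0.0000]
Step 2: x=[6.2500 13.8125 18.0625 24.8750] v=[-2.0000 3.1250 -0.8750 -0.2500]
Step 3: x=[5.6406 14.5469 18.2657 24.5469] v=[-1.2188 1.4688 0.4063 -0.6563]
Step 4: x=[5.7578 13.9844 19.1095 24.1485] v=[0.2344 -1.1250 1.6875 -0.7969]
Step 5: x=[6.4317 12.6465 19.9318 23.9903] v=[1.3477 -2.6758 1.6445 -0.3164]
Step 6: x=[7.1593 11.5762 19.9474 24.3175] v=[1.4551 -2.1406 0.0311 0.6544]
Step 7: x=[7.4911 11.4945 18.9627 25.0522] v=[0.6636 -0.1635 -1.9695 1.4694]
Step 8: x=[7.3238 12.2790 17.6333 25.7646] v=[-0.3347 1.5689 -2.6589 1.4247]
Max displacement = 2.5469

Answer: 2.5469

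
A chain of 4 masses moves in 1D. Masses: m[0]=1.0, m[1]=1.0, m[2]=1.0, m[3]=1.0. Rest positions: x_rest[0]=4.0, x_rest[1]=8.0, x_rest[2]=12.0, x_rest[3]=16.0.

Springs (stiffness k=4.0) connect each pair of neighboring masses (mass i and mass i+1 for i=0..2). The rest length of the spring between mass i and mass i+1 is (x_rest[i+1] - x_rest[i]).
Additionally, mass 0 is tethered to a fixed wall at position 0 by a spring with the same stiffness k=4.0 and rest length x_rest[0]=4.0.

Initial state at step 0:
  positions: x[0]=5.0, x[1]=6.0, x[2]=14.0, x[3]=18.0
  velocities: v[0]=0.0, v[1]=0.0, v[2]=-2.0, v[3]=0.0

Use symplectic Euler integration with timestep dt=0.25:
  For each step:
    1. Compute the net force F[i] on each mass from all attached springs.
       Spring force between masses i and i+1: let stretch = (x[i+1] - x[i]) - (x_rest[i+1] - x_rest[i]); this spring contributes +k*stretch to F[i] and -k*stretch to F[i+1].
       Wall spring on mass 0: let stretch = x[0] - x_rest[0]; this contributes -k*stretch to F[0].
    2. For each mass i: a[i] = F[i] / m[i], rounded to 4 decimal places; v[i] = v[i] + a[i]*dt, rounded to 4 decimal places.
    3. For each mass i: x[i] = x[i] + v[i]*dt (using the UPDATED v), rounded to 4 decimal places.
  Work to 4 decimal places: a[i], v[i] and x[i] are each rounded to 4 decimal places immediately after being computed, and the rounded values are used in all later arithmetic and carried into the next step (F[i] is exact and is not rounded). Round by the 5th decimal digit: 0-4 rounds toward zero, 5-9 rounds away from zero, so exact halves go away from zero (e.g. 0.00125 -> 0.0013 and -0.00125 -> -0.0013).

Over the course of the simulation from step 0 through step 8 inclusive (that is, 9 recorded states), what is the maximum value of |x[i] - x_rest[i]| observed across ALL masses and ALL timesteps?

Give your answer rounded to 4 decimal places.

Answer: 2.4063

Derivation:
Step 0: x=[5.0000 6.0000 14.0000 18.0000] v=[0.0000 0.0000 -2.0000 0.0000]
Step 1: x=[4.0000 7.7500 12.5000 18.0000] v=[-4.0000 7.0000 -6.0000 0.0000]
Step 2: x=[2.9375 9.7500 11.1875 17.6250] v=[-4.2500 8.0000 -5.2500 -1.5000]
Step 3: x=[2.8438 10.4063 11.1250 16.6406] v=[-0.3750 2.6250 -0.2500 -3.9375]
Step 4: x=[3.9297 9.3516 12.2617 15.2773] v=[4.3437 -4.2188 4.5469 -5.4531]
Step 5: x=[5.3887 7.6690 13.4248 14.1601] v=[5.8359 -6.7306 4.6524 -4.4687]
Step 6: x=[6.0706 6.8552 13.3328 13.8591] v=[2.7275 -3.2551 -0.3681 -1.2040]
Step 7: x=[5.4310 7.4647 11.7530 14.4265] v=[-2.5585 2.4379 -6.3194 2.2697]
Step 8: x=[3.9421 8.6378 9.7695 15.3256] v=[-5.9558 4.6925 -7.9342 3.5962]
Max displacement = 2.4063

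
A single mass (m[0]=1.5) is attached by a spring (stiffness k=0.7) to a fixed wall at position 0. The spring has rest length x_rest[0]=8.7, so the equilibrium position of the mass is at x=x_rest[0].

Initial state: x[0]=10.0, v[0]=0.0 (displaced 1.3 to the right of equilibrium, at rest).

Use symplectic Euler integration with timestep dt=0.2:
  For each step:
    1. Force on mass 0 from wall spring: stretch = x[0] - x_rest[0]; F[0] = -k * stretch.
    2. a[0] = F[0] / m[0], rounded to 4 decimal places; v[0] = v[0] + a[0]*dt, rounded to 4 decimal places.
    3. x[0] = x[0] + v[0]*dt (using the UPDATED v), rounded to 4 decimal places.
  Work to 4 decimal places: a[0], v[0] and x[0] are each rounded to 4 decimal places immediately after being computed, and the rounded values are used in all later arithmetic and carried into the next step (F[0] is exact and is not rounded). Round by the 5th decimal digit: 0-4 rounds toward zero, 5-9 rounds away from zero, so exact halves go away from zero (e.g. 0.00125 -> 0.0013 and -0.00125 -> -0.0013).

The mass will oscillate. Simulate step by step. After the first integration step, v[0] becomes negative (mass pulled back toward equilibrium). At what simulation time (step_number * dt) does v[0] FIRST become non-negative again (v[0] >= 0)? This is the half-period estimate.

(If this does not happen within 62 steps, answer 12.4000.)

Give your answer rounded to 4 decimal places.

Step 0: x=[10.0000] v=[0.0000]
Step 1: x=[9.9757] v=[-0.1213]
Step 2: x=[9.9276] v=[-0.2404]
Step 3: x=[9.8566] v=[-0.3550]
Step 4: x=[9.7640] v=[-0.4629]
Step 5: x=[9.6516] v=[-0.5622]
Step 6: x=[9.5214] v=[-0.6510]
Step 7: x=[9.3759] v=[-0.7277]
Step 8: x=[9.2177] v=[-0.7908]
Step 9: x=[9.0499] v=[-0.8391]
Step 10: x=[8.8755] v=[-0.8718]
Step 11: x=[8.6979] v=[-0.8882]
Step 12: x=[8.5203] v=[-0.8880]
Step 13: x=[8.3461] v=[-0.8712]
Step 14: x=[8.1785] v=[-0.8382]
Step 15: x=[8.0206] v=[-0.7895]
Step 16: x=[7.8754] v=[-0.7261]
Step 17: x=[7.7456] v=[-0.6491]
Step 18: x=[7.6336] v=[-0.5600]
Step 19: x=[7.5415] v=[-0.4605]
Step 20: x=[7.4710] v=[-0.3524]
Step 21: x=[7.4235] v=[-0.2377]
Step 22: x=[7.3998] v=[-0.1186]
Step 23: x=[7.4004] v=[0.0028]
First v>=0 after going negative at step 23, time=4.6000

Answer: 4.6000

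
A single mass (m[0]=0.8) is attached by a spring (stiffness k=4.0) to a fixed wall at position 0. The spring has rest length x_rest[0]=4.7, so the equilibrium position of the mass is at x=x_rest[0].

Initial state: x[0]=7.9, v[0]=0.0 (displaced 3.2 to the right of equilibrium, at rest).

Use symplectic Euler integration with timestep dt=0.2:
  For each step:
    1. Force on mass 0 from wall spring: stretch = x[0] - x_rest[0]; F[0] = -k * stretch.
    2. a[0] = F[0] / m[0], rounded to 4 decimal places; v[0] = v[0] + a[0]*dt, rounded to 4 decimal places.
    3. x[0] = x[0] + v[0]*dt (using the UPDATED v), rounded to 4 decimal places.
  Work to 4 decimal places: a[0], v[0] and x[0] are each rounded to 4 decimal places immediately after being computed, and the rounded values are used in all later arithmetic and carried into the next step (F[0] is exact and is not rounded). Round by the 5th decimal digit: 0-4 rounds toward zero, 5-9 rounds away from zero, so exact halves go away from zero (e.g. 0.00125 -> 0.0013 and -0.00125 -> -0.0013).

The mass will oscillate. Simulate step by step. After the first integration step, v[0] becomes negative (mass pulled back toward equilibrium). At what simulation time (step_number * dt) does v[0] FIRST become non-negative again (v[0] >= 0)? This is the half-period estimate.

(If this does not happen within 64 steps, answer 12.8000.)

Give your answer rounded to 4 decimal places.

Answer: 1.4000

Derivation:
Step 0: x=[7.9000] v=[0.0000]
Step 1: x=[7.2600] v=[-3.2000]
Step 2: x=[6.1080] v=[-5.7600]
Step 3: x=[4.6744] v=[-7.1680]
Step 4: x=[3.2459] v=[-7.1424]
Step 5: x=[2.1082] v=[-5.6883]
Step 6: x=[1.4889] v=[-3.0965]
Step 7: x=[1.5118] v=[0.1146]
First v>=0 after going negative at step 7, time=1.4000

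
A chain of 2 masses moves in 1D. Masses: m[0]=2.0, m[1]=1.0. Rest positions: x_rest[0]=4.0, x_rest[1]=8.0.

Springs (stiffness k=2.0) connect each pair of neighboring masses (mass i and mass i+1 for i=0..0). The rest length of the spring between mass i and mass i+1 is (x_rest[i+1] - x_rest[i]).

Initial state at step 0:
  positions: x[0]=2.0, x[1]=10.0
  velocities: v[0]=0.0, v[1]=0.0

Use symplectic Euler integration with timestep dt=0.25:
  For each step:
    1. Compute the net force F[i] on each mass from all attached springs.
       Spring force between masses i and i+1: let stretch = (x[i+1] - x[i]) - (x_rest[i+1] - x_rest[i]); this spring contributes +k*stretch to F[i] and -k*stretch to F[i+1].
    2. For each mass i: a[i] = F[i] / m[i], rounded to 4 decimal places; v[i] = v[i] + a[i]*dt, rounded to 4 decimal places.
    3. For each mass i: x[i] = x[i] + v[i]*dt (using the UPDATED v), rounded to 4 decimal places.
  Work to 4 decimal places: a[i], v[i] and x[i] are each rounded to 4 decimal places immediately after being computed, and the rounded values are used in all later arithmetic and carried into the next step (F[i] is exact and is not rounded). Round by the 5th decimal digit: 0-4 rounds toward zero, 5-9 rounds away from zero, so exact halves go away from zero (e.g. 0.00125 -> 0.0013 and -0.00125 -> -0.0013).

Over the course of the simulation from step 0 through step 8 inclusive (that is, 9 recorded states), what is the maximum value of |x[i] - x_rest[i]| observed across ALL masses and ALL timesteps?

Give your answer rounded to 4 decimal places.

Answer: 3.3745

Derivation:
Step 0: x=[2.0000 10.0000] v=[0.0000 0.0000]
Step 1: x=[2.2500 9.5000] v=[1.0000 -2.0000]
Step 2: x=[2.7031 8.5938] v=[1.8125 -3.6250]
Step 3: x=[3.2744 7.4512] v=[2.2852 -4.5704]
Step 4: x=[3.8568 6.2865] v=[2.3294 -4.6588]
Step 5: x=[4.3410 5.3181] v=[1.9368 -3.8737]
Step 6: x=[4.6363 4.7275] v=[1.1811 -2.3623]
Step 7: x=[4.6873 4.6255] v=[0.2039 -0.4079]
Step 8: x=[4.4844 5.0313] v=[-0.8116 1.6230]
Max displacement = 3.3745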